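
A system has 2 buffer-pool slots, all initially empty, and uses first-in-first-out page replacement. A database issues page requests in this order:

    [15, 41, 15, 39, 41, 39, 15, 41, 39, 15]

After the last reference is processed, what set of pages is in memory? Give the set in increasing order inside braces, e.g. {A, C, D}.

15 -> fault, frames (15)
41 -> fault, frames (15 41)
15 -> hit
39 -> fault, evict 15, frames (41 39)
41 -> hit
39 -> hit
15 -> fault, evict 41, frames (39 15)
41 -> fault, evict 39, frames (15 41)
39 -> fault, evict 15, frames (41 39)
15 -> fault, evict 41, frames (39 15)

{15, 39}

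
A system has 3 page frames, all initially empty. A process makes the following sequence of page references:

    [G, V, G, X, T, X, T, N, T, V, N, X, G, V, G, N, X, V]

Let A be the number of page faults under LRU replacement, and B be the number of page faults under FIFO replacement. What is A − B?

2

Under LRU: F F . F F . . F . F . F F F . F F F → 12 faults.
Under FIFO: F F . F F . . F . F . F F . . F . F → 10 faults.
A − B = 12 − 10 = 2.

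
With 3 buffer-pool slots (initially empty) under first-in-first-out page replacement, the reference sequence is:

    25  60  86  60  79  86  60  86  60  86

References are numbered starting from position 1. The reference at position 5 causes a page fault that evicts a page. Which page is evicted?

25

pos 1: 25: fault, frames (25)
pos 2: 60: fault, frames (25 60)
pos 3: 86: fault, frames (25 60 86)
pos 4: 60: hit
pos 5: 79: fault, evict 25, frames (60 86 79)
At position 5, page 25 is evicted.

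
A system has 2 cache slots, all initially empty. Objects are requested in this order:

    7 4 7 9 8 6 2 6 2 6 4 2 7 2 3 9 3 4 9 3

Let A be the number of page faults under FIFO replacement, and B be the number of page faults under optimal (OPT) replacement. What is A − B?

1

Under FIFO: F F . F F F F . . . F . F F F F . F . F → 13 faults.
Under OPT: F F . F F F F . . . F . F . F F . F . F → 12 faults.
A − B = 13 − 12 = 1.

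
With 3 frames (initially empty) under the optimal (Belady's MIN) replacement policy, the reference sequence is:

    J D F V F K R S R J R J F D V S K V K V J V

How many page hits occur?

11

J -> fault, frames {J}
D -> fault, frames {J,D}
F -> fault, frames {J,D,F}
V -> fault, evict D, frames {J,F,V}
F -> hit
K -> fault, evict V, frames {J,F,K}
R -> fault, evict K, frames {J,F,R}
S -> fault, evict F, frames {J,R,S}
R -> hit
J -> hit
R -> hit
J -> hit
F -> fault, evict R, frames {J,S,F}
D -> fault, evict F, frames {J,S,D}
V -> fault, evict D, frames {J,S,V}
S -> hit
K -> fault, evict S, frames {J,V,K}
V -> hit
K -> hit
V -> hit
J -> hit
V -> hit
Hits: 11.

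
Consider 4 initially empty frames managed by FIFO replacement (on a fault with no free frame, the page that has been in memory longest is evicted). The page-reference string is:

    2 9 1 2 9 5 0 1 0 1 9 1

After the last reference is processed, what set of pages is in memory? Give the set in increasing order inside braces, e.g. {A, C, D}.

2 → fault, frames (2)
9 → fault, frames (2 9)
1 → fault, frames (2 9 1)
2 → hit
9 → hit
5 → fault, frames (2 9 1 5)
0 → fault, evict 2, frames (9 1 5 0)
1 → hit
0 → hit
1 → hit
9 → hit
1 → hit

{0, 1, 5, 9}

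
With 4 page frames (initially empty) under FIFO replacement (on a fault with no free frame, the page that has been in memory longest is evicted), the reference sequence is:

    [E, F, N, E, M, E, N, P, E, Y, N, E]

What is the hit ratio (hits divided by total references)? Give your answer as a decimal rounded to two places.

E: miss, frames {E}
F: miss, frames {E,F}
N: miss, frames {E,F,N}
E: hit
M: miss, frames {E,F,N,M}
E: hit
N: hit
P: miss, evict E, frames {F,N,M,P}
E: miss, evict F, frames {N,M,P,E}
Y: miss, evict N, frames {M,P,E,Y}
N: miss, evict M, frames {P,E,Y,N}
E: hit
Hits: 4 of 12 references → 4/12 = 0.3333.

0.33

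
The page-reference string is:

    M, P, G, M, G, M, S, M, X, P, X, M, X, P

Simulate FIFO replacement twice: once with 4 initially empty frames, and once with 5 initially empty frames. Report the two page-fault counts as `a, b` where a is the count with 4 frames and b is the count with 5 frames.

7, 5

4 frames: F F F . . . F . F . . F . F → 7 faults.
5 frames: F F F . . . F . F . . . . . → 5 faults.
5 < 7: adding a frame reduced faults, as is typical.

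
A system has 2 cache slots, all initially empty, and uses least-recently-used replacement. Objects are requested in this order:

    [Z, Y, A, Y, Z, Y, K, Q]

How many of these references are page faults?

6

Z: fault, frames (Z)
Y: fault, frames (Z Y)
A: fault, evict Z, frames (Y A)
Y: hit
Z: fault, evict A, frames (Y Z)
Y: hit
K: fault, evict Z, frames (Y K)
Q: fault, evict Y, frames (K Q)
Page faults: 6.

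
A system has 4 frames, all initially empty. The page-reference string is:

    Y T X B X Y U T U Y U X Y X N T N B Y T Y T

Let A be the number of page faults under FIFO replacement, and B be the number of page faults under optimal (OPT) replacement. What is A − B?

2

Under FIFO: F F F F . . F . . F . . . . F F . F . . . . → 9 faults.
Under OPT: F F F F . . F . . . . . . . F . . F . . . . → 7 faults.
A − B = 9 − 7 = 2.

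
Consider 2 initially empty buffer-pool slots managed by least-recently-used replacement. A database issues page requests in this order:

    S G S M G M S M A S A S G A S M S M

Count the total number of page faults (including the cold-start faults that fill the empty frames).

S: miss, frames {S}
G: miss, frames {S,G}
S: hit
M: miss, evict G, frames {S,M}
G: miss, evict S, frames {M,G}
M: hit
S: miss, evict G, frames {M,S}
M: hit
A: miss, evict S, frames {M,A}
S: miss, evict M, frames {A,S}
A: hit
S: hit
G: miss, evict A, frames {S,G}
A: miss, evict S, frames {G,A}
S: miss, evict G, frames {A,S}
M: miss, evict A, frames {S,M}
S: hit
M: hit
Page faults: 11.

11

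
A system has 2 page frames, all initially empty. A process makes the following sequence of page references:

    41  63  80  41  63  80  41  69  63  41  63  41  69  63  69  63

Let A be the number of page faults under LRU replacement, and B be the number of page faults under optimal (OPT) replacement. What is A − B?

Under LRU: F F F F F F F F F F . . F F . . → 12 faults.
Under OPT: F F F . F . F F . F . . F . . . → 8 faults.
A − B = 12 − 8 = 4.

4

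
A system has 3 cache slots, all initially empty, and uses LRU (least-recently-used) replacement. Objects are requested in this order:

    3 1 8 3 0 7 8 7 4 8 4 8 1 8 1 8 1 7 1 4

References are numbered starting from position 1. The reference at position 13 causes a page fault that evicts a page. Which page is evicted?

7

pos 1: 3 → miss, frames (3)
pos 2: 1 → miss, frames (3 1)
pos 3: 8 → miss, frames (3 1 8)
pos 4: 3 → hit
pos 5: 0 → miss, evict 1, frames (8 3 0)
pos 6: 7 → miss, evict 8, frames (3 0 7)
pos 7: 8 → miss, evict 3, frames (0 7 8)
pos 8: 7 → hit
pos 9: 4 → miss, evict 0, frames (8 7 4)
pos 10: 8 → hit
pos 11: 4 → hit
pos 12: 8 → hit
pos 13: 1 → miss, evict 7, frames (4 8 1)
At position 13, page 7 is evicted.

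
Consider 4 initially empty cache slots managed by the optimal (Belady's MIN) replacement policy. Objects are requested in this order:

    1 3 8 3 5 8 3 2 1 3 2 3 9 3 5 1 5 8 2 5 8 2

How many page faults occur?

8

1: miss, frames (1)
3: miss, frames (1 3)
8: miss, frames (1 3 8)
3: hit
5: miss, frames (1 3 8 5)
8: hit
3: hit
2: miss, evict 8, frames (1 3 5 2)
1: hit
3: hit
2: hit
3: hit
9: miss, evict 2, frames (1 3 5 9)
3: hit
5: hit
1: hit
5: hit
8: miss, evict 9, frames (1 3 5 8)
2: miss, evict 3, frames (1 5 8 2)
5: hit
8: hit
2: hit
Page faults: 8.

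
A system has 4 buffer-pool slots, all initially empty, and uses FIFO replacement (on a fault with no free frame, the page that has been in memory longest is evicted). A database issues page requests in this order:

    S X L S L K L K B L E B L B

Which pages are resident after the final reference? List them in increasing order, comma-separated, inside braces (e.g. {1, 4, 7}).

{B, E, K, L}

S → fault, frames (S)
X → fault, frames (S X)
L → fault, frames (S X L)
S → hit
L → hit
K → fault, frames (S X L K)
L → hit
K → hit
B → fault, evict S, frames (X L K B)
L → hit
E → fault, evict X, frames (L K B E)
B → hit
L → hit
B → hit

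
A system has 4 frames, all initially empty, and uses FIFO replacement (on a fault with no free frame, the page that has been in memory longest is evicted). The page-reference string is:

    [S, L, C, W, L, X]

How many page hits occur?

S → fault, frames [S]
L → fault, frames [S, L]
C → fault, frames [S, L, C]
W → fault, frames [S, L, C, W]
L → hit
X → fault, evict S, frames [L, C, W, X]
Hits: 1.

1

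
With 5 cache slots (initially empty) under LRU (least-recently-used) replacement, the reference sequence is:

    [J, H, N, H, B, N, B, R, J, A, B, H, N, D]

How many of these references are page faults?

9

J: miss, frames {J}
H: miss, frames {J,H}
N: miss, frames {J,H,N}
H: hit
B: miss, frames {J,N,H,B}
N: hit
B: hit
R: miss, frames {J,H,N,B,R}
J: hit
A: miss, evict H, frames {N,B,R,J,A}
B: hit
H: miss, evict N, frames {R,J,A,B,H}
N: miss, evict R, frames {J,A,B,H,N}
D: miss, evict J, frames {A,B,H,N,D}
Page faults: 9.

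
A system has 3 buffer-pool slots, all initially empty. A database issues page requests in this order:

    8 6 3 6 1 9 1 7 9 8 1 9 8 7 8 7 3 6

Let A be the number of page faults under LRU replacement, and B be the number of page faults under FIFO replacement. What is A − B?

Under LRU: F F F . F F . F . F F . . F . . F F → 11 faults.
Under FIFO: F F F . F F . F . F F F . F F . F F → 13 faults.
A − B = 11 − 13 = -2.

-2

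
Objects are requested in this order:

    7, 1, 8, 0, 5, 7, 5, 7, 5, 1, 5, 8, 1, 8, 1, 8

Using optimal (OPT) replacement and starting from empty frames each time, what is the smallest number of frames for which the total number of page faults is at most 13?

f=1: 16 faults
f=2: 7 faults
f=3: 6 faults
f=4: 5 faults
f=5: 5 faults
Smallest f with faults ≤ 13 is 2.

2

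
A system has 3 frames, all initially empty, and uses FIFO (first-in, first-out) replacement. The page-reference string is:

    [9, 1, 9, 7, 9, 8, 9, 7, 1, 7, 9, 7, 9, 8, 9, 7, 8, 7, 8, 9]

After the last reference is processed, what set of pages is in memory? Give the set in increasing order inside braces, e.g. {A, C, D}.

{7, 8, 9}

9 → fault, frames {9}
1 → fault, frames {9,1}
9 → hit
7 → fault, frames {9,1,7}
9 → hit
8 → fault, evict 9, frames {1,7,8}
9 → fault, evict 1, frames {7,8,9}
7 → hit
1 → fault, evict 7, frames {8,9,1}
7 → fault, evict 8, frames {9,1,7}
9 → hit
7 → hit
9 → hit
8 → fault, evict 9, frames {1,7,8}
9 → fault, evict 1, frames {7,8,9}
7 → hit
8 → hit
7 → hit
8 → hit
9 → hit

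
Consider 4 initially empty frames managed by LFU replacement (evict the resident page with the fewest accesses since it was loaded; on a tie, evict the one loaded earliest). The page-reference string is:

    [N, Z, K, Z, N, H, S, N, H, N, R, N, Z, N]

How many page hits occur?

N -> miss, frames [N]
Z -> miss, frames [N, Z]
K -> miss, frames [N, Z, K]
Z -> hit
N -> hit
H -> miss, frames [N, Z, K, H]
S -> miss, evict K, frames [N, Z, H, S]
N -> hit
H -> hit
N -> hit
R -> miss, evict S, frames [N, Z, H, R]
N -> hit
Z -> hit
N -> hit
Hits: 8.

8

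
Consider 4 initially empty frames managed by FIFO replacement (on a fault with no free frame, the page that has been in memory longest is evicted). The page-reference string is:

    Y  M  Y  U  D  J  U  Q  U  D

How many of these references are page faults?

Y: fault, frames {Y}
M: fault, frames {Y,M}
Y: hit
U: fault, frames {Y,M,U}
D: fault, frames {Y,M,U,D}
J: fault, evict Y, frames {M,U,D,J}
U: hit
Q: fault, evict M, frames {U,D,J,Q}
U: hit
D: hit
Page faults: 6.

6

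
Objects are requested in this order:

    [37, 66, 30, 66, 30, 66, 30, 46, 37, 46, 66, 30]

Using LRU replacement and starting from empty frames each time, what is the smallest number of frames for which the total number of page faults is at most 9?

f=1: 12 faults
f=2: 7 faults
f=3: 7 faults
f=4: 4 faults
Smallest f with faults ≤ 9 is 2.

2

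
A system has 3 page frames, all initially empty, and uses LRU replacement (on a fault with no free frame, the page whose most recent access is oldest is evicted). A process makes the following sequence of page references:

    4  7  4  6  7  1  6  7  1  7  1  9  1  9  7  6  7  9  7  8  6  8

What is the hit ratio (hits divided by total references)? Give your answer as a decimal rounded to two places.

4 → miss, frames {4}
7 → miss, frames {4,7}
4 → hit
6 → miss, frames {7,4,6}
7 → hit
1 → miss, evict 4, frames {6,7,1}
6 → hit
7 → hit
1 → hit
7 → hit
1 → hit
9 → miss, evict 6, frames {7,1,9}
1 → hit
9 → hit
7 → hit
6 → miss, evict 1, frames {9,7,6}
7 → hit
9 → hit
7 → hit
8 → miss, evict 6, frames {9,7,8}
6 → miss, evict 9, frames {7,8,6}
8 → hit
Hits: 14 of 22 references → 14/22 = 0.6364.

0.64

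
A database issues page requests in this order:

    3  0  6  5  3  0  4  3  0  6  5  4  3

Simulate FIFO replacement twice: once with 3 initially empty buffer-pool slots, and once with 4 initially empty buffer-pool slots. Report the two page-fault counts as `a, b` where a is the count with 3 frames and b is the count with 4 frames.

10, 11

3 frames: F F F F F F F . . F F . F → 10 faults.
4 frames: F F F F . . F F F F F F F → 11 faults.
11 > 10: adding a frame increased faults — Belady's anomaly.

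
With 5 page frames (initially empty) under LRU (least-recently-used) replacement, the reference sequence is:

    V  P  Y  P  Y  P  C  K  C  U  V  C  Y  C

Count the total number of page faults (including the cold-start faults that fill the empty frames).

V: miss, frames {V}
P: miss, frames {V,P}
Y: miss, frames {V,P,Y}
P: hit
Y: hit
P: hit
C: miss, frames {V,Y,P,C}
K: miss, frames {V,Y,P,C,K}
C: hit
U: miss, evict V, frames {Y,P,K,C,U}
V: miss, evict Y, frames {P,K,C,U,V}
C: hit
Y: miss, evict P, frames {K,U,V,C,Y}
C: hit
Page faults: 8.

8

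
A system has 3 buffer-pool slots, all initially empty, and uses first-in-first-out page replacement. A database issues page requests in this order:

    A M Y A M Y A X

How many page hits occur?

4

A: fault, frames (A)
M: fault, frames (A M)
Y: fault, frames (A M Y)
A: hit
M: hit
Y: hit
A: hit
X: fault, evict A, frames (M Y X)
Hits: 4.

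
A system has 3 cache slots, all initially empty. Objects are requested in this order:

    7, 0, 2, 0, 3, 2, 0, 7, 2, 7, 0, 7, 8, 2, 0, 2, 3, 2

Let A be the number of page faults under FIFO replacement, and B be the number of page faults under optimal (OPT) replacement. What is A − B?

Under FIFO: F F F . F . . F . . F . F F . . F . → 9 faults.
Under OPT: F F F . F . . F . . . . F . . . F . → 7 faults.
A − B = 9 − 7 = 2.

2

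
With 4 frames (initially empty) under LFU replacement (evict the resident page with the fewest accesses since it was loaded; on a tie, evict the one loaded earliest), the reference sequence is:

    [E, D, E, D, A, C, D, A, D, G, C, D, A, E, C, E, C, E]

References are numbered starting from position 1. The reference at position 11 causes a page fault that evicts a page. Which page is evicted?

pos 1: E -> miss, frames [E]
pos 2: D -> miss, frames [E, D]
pos 3: E -> hit
pos 4: D -> hit
pos 5: A -> miss, frames [E, D, A]
pos 6: C -> miss, frames [E, D, A, C]
pos 7: D -> hit
pos 8: A -> hit
pos 9: D -> hit
pos 10: G -> miss, evict C, frames [E, D, A, G]
pos 11: C -> miss, evict G, frames [E, D, A, C]
At position 11, page G is evicted.

G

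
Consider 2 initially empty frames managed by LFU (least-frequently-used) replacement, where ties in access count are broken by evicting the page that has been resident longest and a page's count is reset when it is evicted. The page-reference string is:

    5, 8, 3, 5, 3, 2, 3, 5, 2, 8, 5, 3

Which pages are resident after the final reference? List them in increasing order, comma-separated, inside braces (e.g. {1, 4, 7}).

{3, 5}

5 -> fault, frames {5}
8 -> fault, frames {5,8}
3 -> fault, evict 5, frames {8,3}
5 -> fault, evict 8, frames {3,5}
3 -> hit
2 -> fault, evict 5, frames {3,2}
3 -> hit
5 -> fault, evict 2, frames {3,5}
2 -> fault, evict 5, frames {3,2}
8 -> fault, evict 2, frames {3,8}
5 -> fault, evict 8, frames {3,5}
3 -> hit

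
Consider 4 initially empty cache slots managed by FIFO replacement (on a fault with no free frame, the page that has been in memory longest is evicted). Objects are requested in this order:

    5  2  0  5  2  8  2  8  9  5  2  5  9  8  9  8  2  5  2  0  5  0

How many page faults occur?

5 → miss, frames [5]
2 → miss, frames [5, 2]
0 → miss, frames [5, 2, 0]
5 → hit
2 → hit
8 → miss, frames [5, 2, 0, 8]
2 → hit
8 → hit
9 → miss, evict 5, frames [2, 0, 8, 9]
5 → miss, evict 2, frames [0, 8, 9, 5]
2 → miss, evict 0, frames [8, 9, 5, 2]
5 → hit
9 → hit
8 → hit
9 → hit
8 → hit
2 → hit
5 → hit
2 → hit
0 → miss, evict 8, frames [9, 5, 2, 0]
5 → hit
0 → hit
Page faults: 8.

8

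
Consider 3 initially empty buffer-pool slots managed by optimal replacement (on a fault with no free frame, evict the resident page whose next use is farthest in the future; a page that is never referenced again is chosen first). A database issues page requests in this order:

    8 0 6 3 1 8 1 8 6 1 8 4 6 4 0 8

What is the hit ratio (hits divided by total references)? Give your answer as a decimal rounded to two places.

0.56

8 -> miss, frames [8]
0 -> miss, frames [8, 0]
6 -> miss, frames [8, 0, 6]
3 -> miss, evict 0, frames [8, 6, 3]
1 -> miss, evict 3, frames [8, 6, 1]
8 -> hit
1 -> hit
8 -> hit
6 -> hit
1 -> hit
8 -> hit
4 -> miss, evict 1, frames [8, 6, 4]
6 -> hit
4 -> hit
0 -> miss, evict 4, frames [8, 6, 0]
8 -> hit
Hits: 9 of 16 references → 9/16 = 0.5625.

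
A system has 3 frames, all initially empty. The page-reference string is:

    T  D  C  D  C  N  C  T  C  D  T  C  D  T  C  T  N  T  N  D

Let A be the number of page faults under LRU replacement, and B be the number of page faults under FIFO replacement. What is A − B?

-2

Under LRU: F F F . . F . F . F . . . . . . F . . F → 8 faults.
Under FIFO: F F F . . F . F . F . F . . . . F F . F → 10 faults.
A − B = 8 − 10 = -2.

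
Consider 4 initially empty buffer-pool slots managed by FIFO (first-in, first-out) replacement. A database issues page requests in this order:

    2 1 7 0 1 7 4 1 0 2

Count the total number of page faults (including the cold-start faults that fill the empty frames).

6

2: miss, frames [2]
1: miss, frames [2, 1]
7: miss, frames [2, 1, 7]
0: miss, frames [2, 1, 7, 0]
1: hit
7: hit
4: miss, evict 2, frames [1, 7, 0, 4]
1: hit
0: hit
2: miss, evict 1, frames [7, 0, 4, 2]
Page faults: 6.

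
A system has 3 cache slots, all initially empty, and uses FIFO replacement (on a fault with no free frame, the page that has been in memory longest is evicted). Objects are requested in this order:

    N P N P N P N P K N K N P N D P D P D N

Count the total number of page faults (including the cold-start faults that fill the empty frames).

5

N: miss, frames {N}
P: miss, frames {N,P}
N: hit
P: hit
N: hit
P: hit
N: hit
P: hit
K: miss, frames {N,P,K}
N: hit
K: hit
N: hit
P: hit
N: hit
D: miss, evict N, frames {P,K,D}
P: hit
D: hit
P: hit
D: hit
N: miss, evict P, frames {K,D,N}
Page faults: 5.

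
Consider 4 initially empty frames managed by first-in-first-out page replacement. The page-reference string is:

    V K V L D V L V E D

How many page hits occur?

5

V -> fault, frames (V)
K -> fault, frames (V K)
V -> hit
L -> fault, frames (V K L)
D -> fault, frames (V K L D)
V -> hit
L -> hit
V -> hit
E -> fault, evict V, frames (K L D E)
D -> hit
Hits: 5.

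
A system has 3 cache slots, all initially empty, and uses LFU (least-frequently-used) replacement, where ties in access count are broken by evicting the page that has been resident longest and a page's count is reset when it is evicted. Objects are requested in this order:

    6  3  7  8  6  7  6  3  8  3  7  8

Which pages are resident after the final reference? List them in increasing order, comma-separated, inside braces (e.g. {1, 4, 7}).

{6, 7, 8}

6 → miss, frames {6}
3 → miss, frames {6,3}
7 → miss, frames {6,3,7}
8 → miss, evict 6, frames {3,7,8}
6 → miss, evict 3, frames {7,8,6}
7 → hit
6 → hit
3 → miss, evict 8, frames {7,6,3}
8 → miss, evict 3, frames {7,6,8}
3 → miss, evict 8, frames {7,6,3}
7 → hit
8 → miss, evict 3, frames {7,6,8}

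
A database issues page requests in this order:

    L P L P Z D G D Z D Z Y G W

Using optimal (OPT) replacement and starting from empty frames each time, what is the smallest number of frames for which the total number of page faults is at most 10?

2

f=1: 14 faults
f=2: 9 faults
f=3: 7 faults
f=4: 7 faults
f=5: 7 faults
f=6: 7 faults
f=7: 7 faults
Smallest f with faults ≤ 10 is 2.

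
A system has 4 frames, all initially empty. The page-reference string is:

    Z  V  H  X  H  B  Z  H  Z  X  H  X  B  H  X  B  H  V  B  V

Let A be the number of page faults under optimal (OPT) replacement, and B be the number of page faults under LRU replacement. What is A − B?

-1

Under OPT: F F F F . F . . . . . . . . . . . F . . → 6 faults.
Under LRU: F F F F . F F . . . . . . . . . . F . . → 7 faults.
A − B = 6 − 7 = -1.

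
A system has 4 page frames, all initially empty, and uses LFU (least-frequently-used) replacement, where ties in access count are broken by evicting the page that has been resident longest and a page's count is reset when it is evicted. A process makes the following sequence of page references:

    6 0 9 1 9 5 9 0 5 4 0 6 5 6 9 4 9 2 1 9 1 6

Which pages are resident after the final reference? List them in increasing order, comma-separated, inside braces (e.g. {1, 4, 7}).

6 → fault, frames (6)
0 → fault, frames (6 0)
9 → fault, frames (6 0 9)
1 → fault, frames (6 0 9 1)
9 → hit
5 → fault, evict 6, frames (0 9 1 5)
9 → hit
0 → hit
5 → hit
4 → fault, evict 1, frames (0 9 5 4)
0 → hit
6 → fault, evict 4, frames (0 9 5 6)
5 → hit
6 → hit
9 → hit
4 → fault, evict 6, frames (0 9 5 4)
9 → hit
2 → fault, evict 4, frames (0 9 5 2)
1 → fault, evict 2, frames (0 9 5 1)
9 → hit
1 → hit
6 → fault, evict 1, frames (0 9 5 6)

{0, 5, 6, 9}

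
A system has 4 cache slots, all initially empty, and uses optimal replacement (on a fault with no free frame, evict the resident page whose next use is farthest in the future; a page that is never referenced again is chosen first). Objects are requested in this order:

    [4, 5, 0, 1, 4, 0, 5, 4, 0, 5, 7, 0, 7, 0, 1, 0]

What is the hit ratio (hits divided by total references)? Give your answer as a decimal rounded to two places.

0.69

4 -> fault, frames (4)
5 -> fault, frames (4 5)
0 -> fault, frames (4 5 0)
1 -> fault, frames (4 5 0 1)
4 -> hit
0 -> hit
5 -> hit
4 -> hit
0 -> hit
5 -> hit
7 -> fault, evict 5, frames (4 0 1 7)
0 -> hit
7 -> hit
0 -> hit
1 -> hit
0 -> hit
Hits: 11 of 16 references → 11/16 = 0.6875.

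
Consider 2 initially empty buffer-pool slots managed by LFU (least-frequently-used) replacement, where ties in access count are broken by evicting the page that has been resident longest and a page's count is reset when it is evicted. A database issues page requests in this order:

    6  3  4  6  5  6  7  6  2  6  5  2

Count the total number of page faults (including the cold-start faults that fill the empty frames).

9

6 -> fault, frames [6]
3 -> fault, frames [6, 3]
4 -> fault, evict 6, frames [3, 4]
6 -> fault, evict 3, frames [4, 6]
5 -> fault, evict 4, frames [6, 5]
6 -> hit
7 -> fault, evict 5, frames [6, 7]
6 -> hit
2 -> fault, evict 7, frames [6, 2]
6 -> hit
5 -> fault, evict 2, frames [6, 5]
2 -> fault, evict 5, frames [6, 2]
Page faults: 9.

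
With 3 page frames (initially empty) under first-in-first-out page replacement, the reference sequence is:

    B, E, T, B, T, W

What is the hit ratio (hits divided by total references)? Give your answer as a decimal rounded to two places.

0.33

B -> miss, frames [B]
E -> miss, frames [B, E]
T -> miss, frames [B, E, T]
B -> hit
T -> hit
W -> miss, evict B, frames [E, T, W]
Hits: 2 of 6 references → 2/6 = 0.3333.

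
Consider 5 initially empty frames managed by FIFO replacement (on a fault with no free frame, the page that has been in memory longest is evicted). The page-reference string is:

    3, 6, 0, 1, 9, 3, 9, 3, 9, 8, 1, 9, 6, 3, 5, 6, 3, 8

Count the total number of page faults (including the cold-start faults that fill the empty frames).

9

3 -> fault, frames [3]
6 -> fault, frames [3, 6]
0 -> fault, frames [3, 6, 0]
1 -> fault, frames [3, 6, 0, 1]
9 -> fault, frames [3, 6, 0, 1, 9]
3 -> hit
9 -> hit
3 -> hit
9 -> hit
8 -> fault, evict 3, frames [6, 0, 1, 9, 8]
1 -> hit
9 -> hit
6 -> hit
3 -> fault, evict 6, frames [0, 1, 9, 8, 3]
5 -> fault, evict 0, frames [1, 9, 8, 3, 5]
6 -> fault, evict 1, frames [9, 8, 3, 5, 6]
3 -> hit
8 -> hit
Page faults: 9.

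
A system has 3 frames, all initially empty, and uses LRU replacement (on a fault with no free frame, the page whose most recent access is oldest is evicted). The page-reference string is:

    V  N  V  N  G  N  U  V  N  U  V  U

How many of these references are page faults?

V → miss, frames {V}
N → miss, frames {V,N}
V → hit
N → hit
G → miss, frames {V,N,G}
N → hit
U → miss, evict V, frames {G,N,U}
V → miss, evict G, frames {N,U,V}
N → hit
U → hit
V → hit
U → hit
Page faults: 5.

5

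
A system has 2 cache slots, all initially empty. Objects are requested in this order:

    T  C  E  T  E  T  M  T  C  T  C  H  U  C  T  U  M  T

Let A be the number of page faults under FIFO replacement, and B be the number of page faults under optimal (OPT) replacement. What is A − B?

Under FIFO: F F F F . . F . F F . F F F F F F F → 14 faults.
Under OPT: F F F . . . F . F . . F F . F . F . → 9 faults.
A − B = 14 − 9 = 5.

5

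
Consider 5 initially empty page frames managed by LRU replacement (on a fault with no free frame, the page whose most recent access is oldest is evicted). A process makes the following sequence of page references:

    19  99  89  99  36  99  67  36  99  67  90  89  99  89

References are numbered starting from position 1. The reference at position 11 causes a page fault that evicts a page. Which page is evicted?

19

pos 1: 19: miss, frames (19)
pos 2: 99: miss, frames (19 99)
pos 3: 89: miss, frames (19 99 89)
pos 4: 99: hit
pos 5: 36: miss, frames (19 89 99 36)
pos 6: 99: hit
pos 7: 67: miss, frames (19 89 36 99 67)
pos 8: 36: hit
pos 9: 99: hit
pos 10: 67: hit
pos 11: 90: miss, evict 19, frames (89 36 99 67 90)
At position 11, page 19 is evicted.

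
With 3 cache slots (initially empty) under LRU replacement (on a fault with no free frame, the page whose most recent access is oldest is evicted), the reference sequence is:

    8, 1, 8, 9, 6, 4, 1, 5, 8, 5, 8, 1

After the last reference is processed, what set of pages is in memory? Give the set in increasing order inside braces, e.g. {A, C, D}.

8: miss, frames {8}
1: miss, frames {8,1}
8: hit
9: miss, frames {1,8,9}
6: miss, evict 1, frames {8,9,6}
4: miss, evict 8, frames {9,6,4}
1: miss, evict 9, frames {6,4,1}
5: miss, evict 6, frames {4,1,5}
8: miss, evict 4, frames {1,5,8}
5: hit
8: hit
1: hit

{1, 5, 8}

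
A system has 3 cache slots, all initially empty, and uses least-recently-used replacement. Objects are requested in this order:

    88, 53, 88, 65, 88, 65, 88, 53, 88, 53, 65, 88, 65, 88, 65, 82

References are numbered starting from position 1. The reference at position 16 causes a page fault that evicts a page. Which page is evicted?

pos 1: 88 -> miss, frames {88}
pos 2: 53 -> miss, frames {88,53}
pos 3: 88 -> hit
pos 4: 65 -> miss, frames {53,88,65}
pos 5: 88 -> hit
pos 6: 65 -> hit
pos 7: 88 -> hit
pos 8: 53 -> hit
pos 9: 88 -> hit
pos 10: 53 -> hit
pos 11: 65 -> hit
pos 12: 88 -> hit
pos 13: 65 -> hit
pos 14: 88 -> hit
pos 15: 65 -> hit
pos 16: 82 -> miss, evict 53, frames {88,65,82}
At position 16, page 53 is evicted.

53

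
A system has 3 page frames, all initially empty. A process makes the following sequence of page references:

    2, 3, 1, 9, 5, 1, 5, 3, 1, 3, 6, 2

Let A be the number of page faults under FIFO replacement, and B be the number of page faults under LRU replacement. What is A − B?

1

Under FIFO: F F F F F . . F F . F F → 9 faults.
Under LRU: F F F F F . . F . . F F → 8 faults.
A − B = 9 − 8 = 1.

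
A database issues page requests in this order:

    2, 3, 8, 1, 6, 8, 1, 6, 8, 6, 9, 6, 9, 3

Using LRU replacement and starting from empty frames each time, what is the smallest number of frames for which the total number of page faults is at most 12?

f=1: 14 faults
f=2: 11 faults
f=3: 7 faults
f=4: 7 faults
f=5: 6 faults
f=6: 6 faults
Smallest f with faults ≤ 12 is 2.

2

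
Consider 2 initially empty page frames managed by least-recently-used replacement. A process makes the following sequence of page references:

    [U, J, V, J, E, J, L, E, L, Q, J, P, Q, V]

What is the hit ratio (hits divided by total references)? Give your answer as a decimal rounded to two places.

0.21

U: miss, frames [U]
J: miss, frames [U, J]
V: miss, evict U, frames [J, V]
J: hit
E: miss, evict V, frames [J, E]
J: hit
L: miss, evict E, frames [J, L]
E: miss, evict J, frames [L, E]
L: hit
Q: miss, evict E, frames [L, Q]
J: miss, evict L, frames [Q, J]
P: miss, evict Q, frames [J, P]
Q: miss, evict J, frames [P, Q]
V: miss, evict P, frames [Q, V]
Hits: 3 of 14 references → 3/14 = 0.2143.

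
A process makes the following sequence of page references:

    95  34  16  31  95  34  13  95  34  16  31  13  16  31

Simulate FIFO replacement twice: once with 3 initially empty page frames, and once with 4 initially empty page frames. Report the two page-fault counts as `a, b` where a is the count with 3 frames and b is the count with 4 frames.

3 frames: F F F F F F F . . F F . . . → 9 faults.
4 frames: F F F F . . F F F F F F . . → 10 faults.
10 > 9: adding a frame increased faults — Belady's anomaly.

9, 10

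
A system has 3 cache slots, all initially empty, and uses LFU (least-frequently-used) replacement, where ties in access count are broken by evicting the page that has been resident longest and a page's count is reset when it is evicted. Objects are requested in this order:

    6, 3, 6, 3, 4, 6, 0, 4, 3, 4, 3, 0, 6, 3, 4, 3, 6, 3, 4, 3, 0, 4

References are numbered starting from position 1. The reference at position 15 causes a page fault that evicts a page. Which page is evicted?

pos 1: 6: fault, frames [6]
pos 2: 3: fault, frames [6, 3]
pos 3: 6: hit
pos 4: 3: hit
pos 5: 4: fault, frames [6, 3, 4]
pos 6: 6: hit
pos 7: 0: fault, evict 4, frames [6, 3, 0]
pos 8: 4: fault, evict 0, frames [6, 3, 4]
pos 9: 3: hit
pos 10: 4: hit
pos 11: 3: hit
pos 12: 0: fault, evict 4, frames [6, 3, 0]
pos 13: 6: hit
pos 14: 3: hit
pos 15: 4: fault, evict 0, frames [6, 3, 4]
At position 15, page 0 is evicted.

0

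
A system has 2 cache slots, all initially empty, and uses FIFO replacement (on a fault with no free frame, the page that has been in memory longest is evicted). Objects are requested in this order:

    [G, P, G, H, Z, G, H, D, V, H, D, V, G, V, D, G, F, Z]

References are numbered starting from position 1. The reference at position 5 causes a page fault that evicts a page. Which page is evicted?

P

pos 1: G -> miss, frames {G}
pos 2: P -> miss, frames {G,P}
pos 3: G -> hit
pos 4: H -> miss, evict G, frames {P,H}
pos 5: Z -> miss, evict P, frames {H,Z}
At position 5, page P is evicted.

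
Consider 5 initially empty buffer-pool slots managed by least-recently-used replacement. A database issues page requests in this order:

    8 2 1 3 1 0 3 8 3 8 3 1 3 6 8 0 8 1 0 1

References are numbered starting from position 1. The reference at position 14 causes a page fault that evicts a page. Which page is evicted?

2

pos 1: 8 → miss, frames [8]
pos 2: 2 → miss, frames [8, 2]
pos 3: 1 → miss, frames [8, 2, 1]
pos 4: 3 → miss, frames [8, 2, 1, 3]
pos 5: 1 → hit
pos 6: 0 → miss, frames [8, 2, 3, 1, 0]
pos 7: 3 → hit
pos 8: 8 → hit
pos 9: 3 → hit
pos 10: 8 → hit
pos 11: 3 → hit
pos 12: 1 → hit
pos 13: 3 → hit
pos 14: 6 → miss, evict 2, frames [0, 8, 1, 3, 6]
At position 14, page 2 is evicted.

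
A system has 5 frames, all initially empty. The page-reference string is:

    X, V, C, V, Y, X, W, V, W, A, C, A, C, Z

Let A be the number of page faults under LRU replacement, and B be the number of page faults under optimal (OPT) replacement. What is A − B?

1

Under LRU: F F F . F . F . . F F . . F → 8 faults.
Under OPT: F F F . F . F . . F . . . F → 7 faults.
A − B = 8 − 7 = 1.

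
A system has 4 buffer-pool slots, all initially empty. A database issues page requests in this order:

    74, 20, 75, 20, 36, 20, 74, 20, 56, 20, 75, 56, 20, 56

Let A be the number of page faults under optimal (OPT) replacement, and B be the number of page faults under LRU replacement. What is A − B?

-1

Under OPT: F F F . F . . . F . . . . . → 5 faults.
Under LRU: F F F . F . . . F . F . . . → 6 faults.
A − B = 5 − 6 = -1.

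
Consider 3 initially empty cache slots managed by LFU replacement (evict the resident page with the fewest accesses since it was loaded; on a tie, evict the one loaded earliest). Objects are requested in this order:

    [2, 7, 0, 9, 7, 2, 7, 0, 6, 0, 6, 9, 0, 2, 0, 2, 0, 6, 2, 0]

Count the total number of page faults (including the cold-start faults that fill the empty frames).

15

2 → fault, frames [2]
7 → fault, frames [2, 7]
0 → fault, frames [2, 7, 0]
9 → fault, evict 2, frames [7, 0, 9]
7 → hit
2 → fault, evict 0, frames [7, 9, 2]
7 → hit
0 → fault, evict 9, frames [7, 2, 0]
6 → fault, evict 2, frames [7, 0, 6]
0 → hit
6 → hit
9 → fault, evict 0, frames [7, 6, 9]
0 → fault, evict 9, frames [7, 6, 0]
2 → fault, evict 0, frames [7, 6, 2]
0 → fault, evict 2, frames [7, 6, 0]
2 → fault, evict 0, frames [7, 6, 2]
0 → fault, evict 2, frames [7, 6, 0]
6 → hit
2 → fault, evict 0, frames [7, 6, 2]
0 → fault, evict 2, frames [7, 6, 0]
Page faults: 15.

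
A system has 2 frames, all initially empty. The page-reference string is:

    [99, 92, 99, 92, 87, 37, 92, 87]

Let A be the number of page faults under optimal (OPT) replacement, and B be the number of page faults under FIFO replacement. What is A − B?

Under OPT: F F . . F F . F → 5 faults.
Under FIFO: F F . . F F F F → 6 faults.
A − B = 5 − 6 = -1.

-1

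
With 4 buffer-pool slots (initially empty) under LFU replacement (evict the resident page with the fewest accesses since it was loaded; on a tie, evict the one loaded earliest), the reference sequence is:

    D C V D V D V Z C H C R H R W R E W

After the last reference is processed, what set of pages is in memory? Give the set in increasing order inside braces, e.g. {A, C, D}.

{C, D, V, W}

D: fault, frames {D}
C: fault, frames {D,C}
V: fault, frames {D,C,V}
D: hit
V: hit
D: hit
V: hit
Z: fault, frames {D,C,V,Z}
C: hit
H: fault, evict Z, frames {D,C,V,H}
C: hit
R: fault, evict H, frames {D,C,V,R}
H: fault, evict R, frames {D,C,V,H}
R: fault, evict H, frames {D,C,V,R}
W: fault, evict R, frames {D,C,V,W}
R: fault, evict W, frames {D,C,V,R}
E: fault, evict R, frames {D,C,V,E}
W: fault, evict E, frames {D,C,V,W}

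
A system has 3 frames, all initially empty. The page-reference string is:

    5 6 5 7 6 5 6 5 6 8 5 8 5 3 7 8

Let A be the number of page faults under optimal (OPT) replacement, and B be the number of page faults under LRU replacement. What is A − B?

Under OPT: F F . F . . . . . F . . . F . . → 5 faults.
Under LRU: F F . F . . . . . F . . . F F F → 7 faults.
A − B = 5 − 7 = -2.

-2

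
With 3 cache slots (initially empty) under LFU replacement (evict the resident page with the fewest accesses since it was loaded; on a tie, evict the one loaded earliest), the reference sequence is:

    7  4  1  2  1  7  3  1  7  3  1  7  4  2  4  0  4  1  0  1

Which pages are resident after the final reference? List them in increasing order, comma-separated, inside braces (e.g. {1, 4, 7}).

7 → fault, frames [7]
4 → fault, frames [7, 4]
1 → fault, frames [7, 4, 1]
2 → fault, evict 7, frames [4, 1, 2]
1 → hit
7 → fault, evict 4, frames [1, 2, 7]
3 → fault, evict 2, frames [1, 7, 3]
1 → hit
7 → hit
3 → hit
1 → hit
7 → hit
4 → fault, evict 3, frames [1, 7, 4]
2 → fault, evict 4, frames [1, 7, 2]
4 → fault, evict 2, frames [1, 7, 4]
0 → fault, evict 4, frames [1, 7, 0]
4 → fault, evict 0, frames [1, 7, 4]
1 → hit
0 → fault, evict 4, frames [1, 7, 0]
1 → hit

{0, 1, 7}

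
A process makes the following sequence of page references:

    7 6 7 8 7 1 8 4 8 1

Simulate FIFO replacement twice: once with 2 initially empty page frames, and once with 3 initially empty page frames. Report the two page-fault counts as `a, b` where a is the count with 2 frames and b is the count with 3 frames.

2 frames: F F . F F F F F . F → 8 faults.
3 frames: F F . F . F . F . . → 5 faults.
5 < 8: adding a frame reduced faults, as is typical.

8, 5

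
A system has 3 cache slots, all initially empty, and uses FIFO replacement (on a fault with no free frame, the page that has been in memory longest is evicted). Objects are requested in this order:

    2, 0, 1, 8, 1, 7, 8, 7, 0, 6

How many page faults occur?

2: miss, frames [2]
0: miss, frames [2, 0]
1: miss, frames [2, 0, 1]
8: miss, evict 2, frames [0, 1, 8]
1: hit
7: miss, evict 0, frames [1, 8, 7]
8: hit
7: hit
0: miss, evict 1, frames [8, 7, 0]
6: miss, evict 8, frames [7, 0, 6]
Page faults: 7.

7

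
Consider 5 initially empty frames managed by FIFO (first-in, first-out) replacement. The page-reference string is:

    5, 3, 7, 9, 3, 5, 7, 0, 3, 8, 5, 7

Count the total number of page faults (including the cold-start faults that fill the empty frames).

5: miss, frames {5}
3: miss, frames {5,3}
7: miss, frames {5,3,7}
9: miss, frames {5,3,7,9}
3: hit
5: hit
7: hit
0: miss, frames {5,3,7,9,0}
3: hit
8: miss, evict 5, frames {3,7,9,0,8}
5: miss, evict 3, frames {7,9,0,8,5}
7: hit
Page faults: 7.

7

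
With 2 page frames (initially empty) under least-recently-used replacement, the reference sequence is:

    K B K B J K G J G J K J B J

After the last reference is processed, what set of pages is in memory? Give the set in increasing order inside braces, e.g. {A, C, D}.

{B, J}

K -> fault, frames [K]
B -> fault, frames [K, B]
K -> hit
B -> hit
J -> fault, evict K, frames [B, J]
K -> fault, evict B, frames [J, K]
G -> fault, evict J, frames [K, G]
J -> fault, evict K, frames [G, J]
G -> hit
J -> hit
K -> fault, evict G, frames [J, K]
J -> hit
B -> fault, evict K, frames [J, B]
J -> hit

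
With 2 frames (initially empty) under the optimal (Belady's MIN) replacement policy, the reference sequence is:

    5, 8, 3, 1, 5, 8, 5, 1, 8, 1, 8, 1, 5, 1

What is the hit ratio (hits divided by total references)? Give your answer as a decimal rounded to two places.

5: miss, frames [5]
8: miss, frames [5, 8]
3: miss, evict 8, frames [5, 3]
1: miss, evict 3, frames [5, 1]
5: hit
8: miss, evict 1, frames [5, 8]
5: hit
1: miss, evict 5, frames [8, 1]
8: hit
1: hit
8: hit
1: hit
5: miss, evict 8, frames [1, 5]
1: hit
Hits: 7 of 14 references → 7/14 = 0.5000.

0.50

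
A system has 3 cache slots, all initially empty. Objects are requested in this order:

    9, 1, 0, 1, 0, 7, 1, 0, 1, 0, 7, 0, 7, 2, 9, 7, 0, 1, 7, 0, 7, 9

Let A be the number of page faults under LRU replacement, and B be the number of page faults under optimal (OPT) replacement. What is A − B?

1

Under LRU: F F F . . F . . . . . . . F F . F F . . . F → 9 faults.
Under OPT: F F F . . F . . . . . . . F F . . F . . . F → 8 faults.
A − B = 9 − 8 = 1.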